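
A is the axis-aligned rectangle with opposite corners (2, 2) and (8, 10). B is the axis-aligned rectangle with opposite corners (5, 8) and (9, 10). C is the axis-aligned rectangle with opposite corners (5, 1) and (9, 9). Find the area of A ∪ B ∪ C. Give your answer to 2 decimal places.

60.00

By inclusion–exclusion:
Individual areas: |A| = 48, |B| = 8, |C| = 32.
|A∩B|: x∈[5,8], y∈[8,10] → 3·2 = 6.
|A∩C|: x∈[5,8], y∈[2,9] → 3·7 = 21.
|B∩C|: x∈[5,9], y∈[8,9] → 4·1 = 4.
|A∩B∩C| = 3.
|A ∪ B ∪ C| = 88 − 31 + 3 = 60.00.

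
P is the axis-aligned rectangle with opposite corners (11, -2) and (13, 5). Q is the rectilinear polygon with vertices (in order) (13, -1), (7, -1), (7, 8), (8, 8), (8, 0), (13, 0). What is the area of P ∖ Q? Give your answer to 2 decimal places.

|P| = 14, |P∩Q| = 2.
|P ∖ Q| = |P| − |P∩Q| = 14 − 2 = 12.00.

12.00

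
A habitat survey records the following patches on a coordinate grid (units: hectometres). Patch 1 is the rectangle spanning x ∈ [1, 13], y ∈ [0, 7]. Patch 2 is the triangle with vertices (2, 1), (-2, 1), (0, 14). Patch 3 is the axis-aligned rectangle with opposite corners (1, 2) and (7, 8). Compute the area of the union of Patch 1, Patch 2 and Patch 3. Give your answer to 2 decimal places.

112.75

By inclusion–exclusion:
Individual areas: |Patch 1| = 84, |Patch 2| = 26, |Patch 3| = 36.
|Patch 1∩Patch 2| = 3.2308.
|Patch 1∩Patch 3|: x∈[1,7], y∈[2,7] → 6·5 = 30.
|Patch 2∩Patch 3| = 2.3269.
|Patch 1∩Patch 2∩Patch 3| = 2.3077.
|Patch 1 ∪ Patch 2 ∪ Patch 3| = 146 − 35.5577 + 2.3077 = 112.75.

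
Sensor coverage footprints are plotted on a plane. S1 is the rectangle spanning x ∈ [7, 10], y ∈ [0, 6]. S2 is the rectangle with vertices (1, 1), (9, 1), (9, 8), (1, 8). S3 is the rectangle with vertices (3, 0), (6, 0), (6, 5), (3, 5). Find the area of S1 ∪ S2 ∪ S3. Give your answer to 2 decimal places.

67.00

By inclusion–exclusion:
Individual areas: |S1| = 18, |S2| = 56, |S3| = 15.
|S1∩S2|: x∈[7,9], y∈[1,6] → 2·5 = 10.
|S1∩S3| = 0 (no overlap).
|S2∩S3|: x∈[3,6], y∈[1,5] → 3·4 = 12.
|S1∩S2∩S3| = 0.
|S1 ∪ S2 ∪ S3| = 89 − 22 + 0 = 67.00.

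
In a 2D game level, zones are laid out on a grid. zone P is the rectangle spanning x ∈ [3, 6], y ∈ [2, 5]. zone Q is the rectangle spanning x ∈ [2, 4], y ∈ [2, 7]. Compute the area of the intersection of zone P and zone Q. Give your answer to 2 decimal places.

|zone P∩zone Q|: x∈[3,4], y∈[2,5] → 1·3 = 3.

3.00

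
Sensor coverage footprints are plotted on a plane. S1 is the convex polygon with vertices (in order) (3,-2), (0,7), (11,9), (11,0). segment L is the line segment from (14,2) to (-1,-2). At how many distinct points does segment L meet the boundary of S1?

The segment meets the boundary at (11,1.2), (2.673,-1.02).

2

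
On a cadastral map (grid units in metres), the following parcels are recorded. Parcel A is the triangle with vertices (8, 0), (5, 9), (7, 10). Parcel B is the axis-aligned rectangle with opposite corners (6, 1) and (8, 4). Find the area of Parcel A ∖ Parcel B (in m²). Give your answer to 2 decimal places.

8.75

|Parcel A| = 10.5, |Parcel A∩Parcel B| = 1.75.
|Parcel A ∖ Parcel B| = |Parcel A| − |Parcel A∩Parcel B| = 10.5 − 1.75 = 8.75.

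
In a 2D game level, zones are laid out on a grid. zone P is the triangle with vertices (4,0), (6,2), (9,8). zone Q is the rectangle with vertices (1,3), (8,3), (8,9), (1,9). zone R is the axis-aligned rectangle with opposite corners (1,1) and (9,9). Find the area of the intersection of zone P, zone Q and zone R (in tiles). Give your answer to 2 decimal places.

The intersection is the polygon with vertices (5.875,3), (8,6.4), (8,6), (6.5,3).
By the shoelace formula its area is 1.36.

1.36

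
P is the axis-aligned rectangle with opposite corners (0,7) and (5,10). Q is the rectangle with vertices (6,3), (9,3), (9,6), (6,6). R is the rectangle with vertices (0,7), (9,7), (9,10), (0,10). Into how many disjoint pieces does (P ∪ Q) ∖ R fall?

1

(P ∪ Q) ∖ R is a single connected region.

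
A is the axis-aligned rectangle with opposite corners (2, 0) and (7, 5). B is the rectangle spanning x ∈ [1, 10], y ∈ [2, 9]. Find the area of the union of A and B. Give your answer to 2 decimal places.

By inclusion–exclusion:
Individual areas: |A| = 25, |B| = 63.
|A∩B|: x∈[2,7], y∈[2,5] → 5·3 = 15.
|A ∪ B| = 88 − 15 = 73.00.

73.00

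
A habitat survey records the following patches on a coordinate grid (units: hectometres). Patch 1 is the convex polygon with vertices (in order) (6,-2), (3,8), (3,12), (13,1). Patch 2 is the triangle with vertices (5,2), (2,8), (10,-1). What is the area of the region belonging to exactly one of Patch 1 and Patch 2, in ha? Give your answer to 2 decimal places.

52.47

|Patch 1| = 59.5, |Patch 2| = 10.5, |Patch 1∩Patch 2| = 8.7652.
|Patch 1 △ Patch 2| = |Patch 1| + |Patch 2| − 2·|Patch 1∩Patch 2| = 59.5 + 10.5 − 17.5305 = 52.47.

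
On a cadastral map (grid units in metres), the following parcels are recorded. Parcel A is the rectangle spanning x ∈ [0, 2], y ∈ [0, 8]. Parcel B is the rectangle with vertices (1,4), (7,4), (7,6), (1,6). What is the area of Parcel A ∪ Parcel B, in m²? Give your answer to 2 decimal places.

26.00

By inclusion–exclusion:
Individual areas: |Parcel A| = 16, |Parcel B| = 12.
|Parcel A∩Parcel B|: x∈[1,2], y∈[4,6] → 1·2 = 2.
|Parcel A ∪ Parcel B| = 28 − 2 = 26.00.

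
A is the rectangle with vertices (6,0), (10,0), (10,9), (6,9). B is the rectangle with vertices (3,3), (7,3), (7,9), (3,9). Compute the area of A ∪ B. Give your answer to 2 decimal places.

By inclusion–exclusion:
Individual areas: |A| = 36, |B| = 24.
|A∩B|: x∈[6,7], y∈[3,9] → 1·6 = 6.
|A ∪ B| = 60 − 6 = 54.00.

54.00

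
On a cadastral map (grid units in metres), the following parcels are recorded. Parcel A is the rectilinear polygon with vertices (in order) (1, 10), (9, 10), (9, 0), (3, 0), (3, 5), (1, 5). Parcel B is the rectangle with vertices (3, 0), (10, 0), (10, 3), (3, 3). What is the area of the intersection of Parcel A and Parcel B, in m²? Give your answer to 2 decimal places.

The intersection is the polygon with vertices (9,0), (3,0), (3,3), (9,3).
By the shoelace formula its area is 18.00.

18.00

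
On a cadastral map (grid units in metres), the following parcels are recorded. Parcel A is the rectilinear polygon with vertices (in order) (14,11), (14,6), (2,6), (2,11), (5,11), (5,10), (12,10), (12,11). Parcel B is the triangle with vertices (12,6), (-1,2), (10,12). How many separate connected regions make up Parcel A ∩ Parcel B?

1

Parcel A ∩ Parcel B is a single connected region.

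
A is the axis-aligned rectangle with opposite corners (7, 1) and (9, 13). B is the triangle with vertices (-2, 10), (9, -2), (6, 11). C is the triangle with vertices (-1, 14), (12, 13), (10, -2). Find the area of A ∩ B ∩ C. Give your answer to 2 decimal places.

The intersection is the polygon with vertices (7,6.667), (8.308,1), (7.938,1), (7,2.364).
By the shoelace formula its area is 3.07.

3.07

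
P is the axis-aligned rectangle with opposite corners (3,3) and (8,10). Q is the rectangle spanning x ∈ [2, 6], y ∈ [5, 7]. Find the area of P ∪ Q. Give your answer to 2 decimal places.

37.00

By inclusion–exclusion:
Individual areas: |P| = 35, |Q| = 8.
|P∩Q|: x∈[3,6], y∈[5,7] → 3·2 = 6.
|P ∪ Q| = 43 − 6 = 37.00.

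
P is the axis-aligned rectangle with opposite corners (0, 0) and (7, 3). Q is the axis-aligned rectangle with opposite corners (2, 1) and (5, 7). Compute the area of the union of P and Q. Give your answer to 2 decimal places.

By inclusion–exclusion:
Individual areas: |P| = 21, |Q| = 18.
|P∩Q|: x∈[2,5], y∈[1,3] → 3·2 = 6.
|P ∪ Q| = 39 − 6 = 33.00.

33.00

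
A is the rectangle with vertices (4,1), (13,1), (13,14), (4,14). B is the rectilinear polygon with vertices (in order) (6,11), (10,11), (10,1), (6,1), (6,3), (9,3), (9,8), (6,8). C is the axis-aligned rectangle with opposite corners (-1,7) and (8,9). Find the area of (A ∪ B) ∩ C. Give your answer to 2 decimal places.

8.00

The region (A ∪ B) ∩ C is the polygon with vertices (4,9), (8,9), (8,7), (4,7).
By the shoelace formula its area is 8.00.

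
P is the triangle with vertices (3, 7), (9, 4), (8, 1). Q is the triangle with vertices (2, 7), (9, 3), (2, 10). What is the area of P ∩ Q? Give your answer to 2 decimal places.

The intersection is the polygon with vertices (7,5), (8.75,3.25), (8.72,3.16), (3.909,5.909), (3,7).
By the shoelace formula its area is 3.44.

3.44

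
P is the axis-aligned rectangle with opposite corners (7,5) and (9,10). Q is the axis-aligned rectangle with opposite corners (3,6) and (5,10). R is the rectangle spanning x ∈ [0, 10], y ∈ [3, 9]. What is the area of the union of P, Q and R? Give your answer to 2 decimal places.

By inclusion–exclusion:
Individual areas: |P| = 10, |Q| = 8, |R| = 60.
|P∩Q| = 0 (no overlap).
|P∩R|: x∈[7,9], y∈[5,9] → 2·4 = 8.
|Q∩R|: x∈[3,5], y∈[6,9] → 2·3 = 6.
|P∩Q∩R| = 0.
|P ∪ Q ∪ R| = 78 − 14 + 0 = 64.00.

64.00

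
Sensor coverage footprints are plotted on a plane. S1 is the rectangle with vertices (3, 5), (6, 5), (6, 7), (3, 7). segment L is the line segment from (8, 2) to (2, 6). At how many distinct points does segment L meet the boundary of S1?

The segment meets the boundary at (3,5.333), (3.5,5).

2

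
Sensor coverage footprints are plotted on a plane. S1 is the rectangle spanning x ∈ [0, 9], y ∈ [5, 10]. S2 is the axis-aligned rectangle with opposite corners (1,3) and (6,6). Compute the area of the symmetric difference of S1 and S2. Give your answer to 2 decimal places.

50.00

|S1∩S2|: x∈[1,6], y∈[5,6] → 5·1 = 5.
|S1 △ S2| = |S1| + |S2| − 2·|S1∩S2| = 45 + 15 − 10 = 50.00.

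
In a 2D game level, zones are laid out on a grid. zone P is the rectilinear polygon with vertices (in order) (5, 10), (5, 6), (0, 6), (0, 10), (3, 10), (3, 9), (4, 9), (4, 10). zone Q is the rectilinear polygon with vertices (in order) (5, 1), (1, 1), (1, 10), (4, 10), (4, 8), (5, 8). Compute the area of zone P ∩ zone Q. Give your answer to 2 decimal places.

13.00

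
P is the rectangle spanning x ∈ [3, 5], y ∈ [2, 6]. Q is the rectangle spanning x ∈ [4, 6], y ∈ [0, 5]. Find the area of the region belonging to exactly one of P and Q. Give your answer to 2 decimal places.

12.00

|P∩Q|: x∈[4,5], y∈[2,5] → 1·3 = 3.
|P △ Q| = |P| + |Q| − 2·|P∩Q| = 8 + 10 − 6 = 12.00.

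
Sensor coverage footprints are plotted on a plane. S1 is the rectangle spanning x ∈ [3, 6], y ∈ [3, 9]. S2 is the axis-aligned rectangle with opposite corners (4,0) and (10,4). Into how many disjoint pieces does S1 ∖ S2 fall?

S1 ∖ S2 is a single connected region.

1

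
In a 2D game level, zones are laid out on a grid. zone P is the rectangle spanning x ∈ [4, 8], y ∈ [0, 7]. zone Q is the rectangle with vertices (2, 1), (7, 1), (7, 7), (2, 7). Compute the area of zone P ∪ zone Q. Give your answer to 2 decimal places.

40.00

By inclusion–exclusion:
Individual areas: |zone P| = 28, |zone Q| = 30.
|zone P∩zone Q|: x∈[4,7], y∈[1,7] → 3·6 = 18.
|zone P ∪ zone Q| = 58 − 18 = 40.00.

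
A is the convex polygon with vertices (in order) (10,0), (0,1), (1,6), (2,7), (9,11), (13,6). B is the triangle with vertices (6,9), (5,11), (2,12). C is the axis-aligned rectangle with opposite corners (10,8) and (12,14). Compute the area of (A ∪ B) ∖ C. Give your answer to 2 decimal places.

|A ∪ B| = 95.485.
|(A ∪ B) ∩ C| = 1.225.
|(A ∪ B) ∖ C| = 95.485 − 1.225 = 94.26.

94.26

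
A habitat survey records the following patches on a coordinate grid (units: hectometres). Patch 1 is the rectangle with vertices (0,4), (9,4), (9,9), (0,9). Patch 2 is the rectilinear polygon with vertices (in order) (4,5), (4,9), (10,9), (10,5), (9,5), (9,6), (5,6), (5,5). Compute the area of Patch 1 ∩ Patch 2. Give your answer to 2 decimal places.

16.00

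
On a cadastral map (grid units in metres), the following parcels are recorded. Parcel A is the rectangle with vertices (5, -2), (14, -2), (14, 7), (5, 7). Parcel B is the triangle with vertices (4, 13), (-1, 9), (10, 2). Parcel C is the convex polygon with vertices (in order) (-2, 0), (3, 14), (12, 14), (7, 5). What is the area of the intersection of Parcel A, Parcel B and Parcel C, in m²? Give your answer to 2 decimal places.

The intersection is the polygon with vertices (7.273,7), (7.688,6.239), (7,5), (6.085,4.492), (5,5.182), (5,7).
By the shoelace formula its area is 5.20.

5.20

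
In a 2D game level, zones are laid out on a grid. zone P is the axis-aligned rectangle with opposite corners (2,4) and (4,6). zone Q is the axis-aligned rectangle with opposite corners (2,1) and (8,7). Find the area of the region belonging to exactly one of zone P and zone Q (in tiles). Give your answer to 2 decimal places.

32.00

|zone P∩zone Q|: x∈[2,4], y∈[4,6] → 2·2 = 4.
|zone P △ zone Q| = |zone P| + |zone Q| − 2·|zone P∩zone Q| = 4 + 36 − 8 = 32.00.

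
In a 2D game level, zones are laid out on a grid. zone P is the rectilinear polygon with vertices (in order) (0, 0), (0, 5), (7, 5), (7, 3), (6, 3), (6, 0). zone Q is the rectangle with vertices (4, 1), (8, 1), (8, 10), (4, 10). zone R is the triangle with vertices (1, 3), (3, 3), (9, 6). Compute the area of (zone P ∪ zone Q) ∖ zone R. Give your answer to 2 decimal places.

|zone P ∪ zone Q| = 58.
|(zone P ∪ zone Q) ∩ zone R| = 2.9375.
|(zone P ∪ zone Q) ∖ zone R| = 58 − 2.9375 = 55.06.

55.06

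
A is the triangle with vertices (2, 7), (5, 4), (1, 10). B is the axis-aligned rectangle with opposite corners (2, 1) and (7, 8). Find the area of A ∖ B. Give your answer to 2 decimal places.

|A| = 3, |A∩B| = 2.1667.
|A ∖ B| = |A| − |A∩B| = 3 − 2.1667 = 0.83.

0.83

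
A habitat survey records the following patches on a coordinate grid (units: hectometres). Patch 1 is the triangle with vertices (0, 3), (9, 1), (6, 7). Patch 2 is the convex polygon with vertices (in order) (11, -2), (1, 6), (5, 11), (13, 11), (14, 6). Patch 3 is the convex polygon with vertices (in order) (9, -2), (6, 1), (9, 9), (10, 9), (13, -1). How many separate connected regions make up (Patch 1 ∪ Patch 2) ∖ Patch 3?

(Patch 1 ∪ Patch 2) ∖ Patch 3 splits into 2 disjoint pieces (area 75.6689, area 0.1708).

2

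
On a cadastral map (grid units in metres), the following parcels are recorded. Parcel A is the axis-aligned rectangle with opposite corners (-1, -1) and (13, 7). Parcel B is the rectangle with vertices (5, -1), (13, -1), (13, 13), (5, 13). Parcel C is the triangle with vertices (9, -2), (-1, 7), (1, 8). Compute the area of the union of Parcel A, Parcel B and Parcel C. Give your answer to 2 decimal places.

161.56

By inclusion–exclusion:
Individual areas: |Parcel A| = 112, |Parcel B| = 112, |Parcel C| = 14.
|Parcel A∩Parcel B|: x∈[5,13], y∈[-1,7] → 8·8 = 64.
|Parcel A∩Parcel C| = 12.4444.
|Parcel B∩Parcel C| = 2.6444.
|Parcel A∩Parcel B∩Parcel C| = 2.6444.
|Parcel A ∪ Parcel B ∪ Parcel C| = 238 − 79.0889 + 2.6444 = 161.56.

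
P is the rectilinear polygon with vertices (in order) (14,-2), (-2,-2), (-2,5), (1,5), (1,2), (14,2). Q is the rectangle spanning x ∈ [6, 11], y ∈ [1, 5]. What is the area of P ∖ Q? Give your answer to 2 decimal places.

|P| = 73, |P∩Q| = 5.
|P ∖ Q| = |P| − |P∩Q| = 73 − 5 = 68.00.

68.00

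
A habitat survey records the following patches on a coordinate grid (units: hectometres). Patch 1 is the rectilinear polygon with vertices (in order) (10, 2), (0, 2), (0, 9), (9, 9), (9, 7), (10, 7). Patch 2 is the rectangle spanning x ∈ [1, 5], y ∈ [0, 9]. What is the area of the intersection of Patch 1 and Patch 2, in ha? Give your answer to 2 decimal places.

28.00

The intersection is the polygon with vertices (1,2), (1,9), (5,9), (5,2).
By the shoelace formula its area is 28.00.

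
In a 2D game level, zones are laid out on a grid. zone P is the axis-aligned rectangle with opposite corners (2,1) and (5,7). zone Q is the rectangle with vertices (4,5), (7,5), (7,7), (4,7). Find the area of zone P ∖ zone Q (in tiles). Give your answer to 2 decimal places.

16.00

|zone P∩zone Q|: x∈[4,5], y∈[5,7] → 1·2 = 2.
|zone P| = 18.
|zone P ∖ zone Q| = |zone P| − |zone P∩zone Q| = 18 − 2 = 16.00.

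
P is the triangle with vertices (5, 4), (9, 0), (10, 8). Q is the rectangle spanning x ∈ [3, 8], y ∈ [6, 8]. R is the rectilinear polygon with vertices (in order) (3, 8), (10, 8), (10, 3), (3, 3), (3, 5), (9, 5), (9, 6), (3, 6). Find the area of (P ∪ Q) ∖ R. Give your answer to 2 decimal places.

|P ∪ Q| = 27.9.
|(P ∪ Q) ∩ R| = 20.7125.
|(P ∪ Q) ∖ R| = 27.9 − 20.7125 = 7.19.

7.19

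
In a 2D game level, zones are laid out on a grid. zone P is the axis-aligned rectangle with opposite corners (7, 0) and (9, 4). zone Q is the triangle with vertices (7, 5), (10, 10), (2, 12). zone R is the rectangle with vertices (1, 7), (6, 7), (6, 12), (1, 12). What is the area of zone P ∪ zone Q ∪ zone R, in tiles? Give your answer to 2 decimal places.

46.93

By inclusion–exclusion:
Individual areas: |zone P| = 8, |zone Q| = 23, |zone R| = 25.
|zone P∩zone Q| = 0.
|zone P∩zone R| = 0 (no overlap).
|zone Q∩zone R| = 9.0714.
|zone P∩zone Q∩zone R| = 0.
|zone P ∪ zone Q ∪ zone R| = 56 − 9.0714 + 0 = 46.93.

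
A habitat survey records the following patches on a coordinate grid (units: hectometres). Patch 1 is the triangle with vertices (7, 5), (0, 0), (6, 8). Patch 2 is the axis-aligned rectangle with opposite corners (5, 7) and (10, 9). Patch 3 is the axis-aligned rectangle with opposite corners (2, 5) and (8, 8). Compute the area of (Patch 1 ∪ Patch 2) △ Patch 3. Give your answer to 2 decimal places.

|Patch 1 ∪ Patch 2| = 22.4583.
|(Patch 1 ∪ Patch 2) ∩ Patch 3| = 7.3333.
|(Patch 1 ∪ Patch 2) △ Patch 3| = 22.4583 + 18 − 14.6667 = 25.79.

25.79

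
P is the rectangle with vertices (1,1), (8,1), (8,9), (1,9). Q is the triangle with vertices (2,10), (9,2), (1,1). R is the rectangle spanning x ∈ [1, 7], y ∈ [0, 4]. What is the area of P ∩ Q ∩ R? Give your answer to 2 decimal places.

The intersection is the polygon with vertices (1,1), (1.333,4), (7,4), (7,1.75).
By the shoelace formula its area is 15.25.

15.25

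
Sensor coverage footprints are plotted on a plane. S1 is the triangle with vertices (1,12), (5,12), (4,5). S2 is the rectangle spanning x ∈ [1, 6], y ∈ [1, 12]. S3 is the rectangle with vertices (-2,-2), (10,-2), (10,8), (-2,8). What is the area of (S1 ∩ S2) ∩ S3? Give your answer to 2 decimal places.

The region (S1 ∩ S2) ∩ S3 is the polygon with vertices (4,5), (2.714,8), (4.429,8).
By the shoelace formula its area is 2.57.

2.57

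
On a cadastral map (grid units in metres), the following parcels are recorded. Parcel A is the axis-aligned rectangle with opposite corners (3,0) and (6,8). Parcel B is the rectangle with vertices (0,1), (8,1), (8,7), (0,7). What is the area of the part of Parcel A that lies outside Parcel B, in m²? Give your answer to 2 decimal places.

6.00

|Parcel A∩Parcel B|: x∈[3,6], y∈[1,7] → 3·6 = 18.
|Parcel A| = 24.
|Parcel A ∖ Parcel B| = |Parcel A| − |Parcel A∩Parcel B| = 24 − 18 = 6.00.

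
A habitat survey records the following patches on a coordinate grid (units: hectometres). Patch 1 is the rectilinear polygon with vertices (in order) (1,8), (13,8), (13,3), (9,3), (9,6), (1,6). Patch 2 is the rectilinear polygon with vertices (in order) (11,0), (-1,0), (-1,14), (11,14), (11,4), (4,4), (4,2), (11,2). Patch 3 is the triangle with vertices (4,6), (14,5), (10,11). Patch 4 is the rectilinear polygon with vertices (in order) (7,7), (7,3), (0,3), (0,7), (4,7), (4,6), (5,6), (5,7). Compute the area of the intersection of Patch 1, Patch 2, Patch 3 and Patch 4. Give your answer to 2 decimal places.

1.98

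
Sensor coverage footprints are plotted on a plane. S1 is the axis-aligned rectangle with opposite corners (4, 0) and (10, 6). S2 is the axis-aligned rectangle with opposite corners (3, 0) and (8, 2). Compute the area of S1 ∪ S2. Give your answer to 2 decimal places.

38.00

By inclusion–exclusion:
Individual areas: |S1| = 36, |S2| = 10.
|S1∩S2|: x∈[4,8], y∈[0,2] → 4·2 = 8.
|S1 ∪ S2| = 46 − 8 = 38.00.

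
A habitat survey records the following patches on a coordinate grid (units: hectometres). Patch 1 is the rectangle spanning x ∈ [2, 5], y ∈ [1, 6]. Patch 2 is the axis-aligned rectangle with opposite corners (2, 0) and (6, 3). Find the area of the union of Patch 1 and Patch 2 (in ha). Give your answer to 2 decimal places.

By inclusion–exclusion:
Individual areas: |Patch 1| = 15, |Patch 2| = 12.
|Patch 1∩Patch 2|: x∈[2,5], y∈[1,3] → 3·2 = 6.
|Patch 1 ∪ Patch 2| = 27 − 6 = 21.00.

21.00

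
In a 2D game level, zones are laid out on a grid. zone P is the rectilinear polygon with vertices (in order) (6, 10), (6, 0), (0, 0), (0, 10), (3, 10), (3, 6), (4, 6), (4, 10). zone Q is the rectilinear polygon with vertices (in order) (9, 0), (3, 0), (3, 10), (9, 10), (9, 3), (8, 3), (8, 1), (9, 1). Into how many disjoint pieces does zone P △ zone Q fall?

zone P △ zone Q splits into 2 disjoint pieces (area 28, area 34).

2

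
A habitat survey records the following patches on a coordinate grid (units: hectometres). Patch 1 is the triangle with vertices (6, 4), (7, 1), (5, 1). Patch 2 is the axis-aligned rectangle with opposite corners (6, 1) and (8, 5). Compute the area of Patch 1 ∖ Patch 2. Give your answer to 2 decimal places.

|Patch 1| = 3, |Patch 1∩Patch 2| = 1.5.
|Patch 1 ∖ Patch 2| = |Patch 1| − |Patch 1∩Patch 2| = 3 − 1.5 = 1.50.

1.50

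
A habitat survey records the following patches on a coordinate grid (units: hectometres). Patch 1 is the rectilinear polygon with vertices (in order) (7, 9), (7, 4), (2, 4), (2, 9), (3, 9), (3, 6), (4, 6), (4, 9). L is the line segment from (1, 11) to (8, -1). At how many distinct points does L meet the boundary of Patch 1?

The segment meets the boundary at (5.083,4), (3.917,6), (3,7.571), (2.167,9).

4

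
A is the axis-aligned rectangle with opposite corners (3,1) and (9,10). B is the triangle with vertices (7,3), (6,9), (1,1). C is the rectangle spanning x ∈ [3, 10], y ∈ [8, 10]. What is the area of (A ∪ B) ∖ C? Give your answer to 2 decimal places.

|A ∪ B| = 56.5333.
|(A ∪ B) ∩ C| = 12.
|(A ∪ B) ∖ C| = 56.5333 − 12 = 44.53.

44.53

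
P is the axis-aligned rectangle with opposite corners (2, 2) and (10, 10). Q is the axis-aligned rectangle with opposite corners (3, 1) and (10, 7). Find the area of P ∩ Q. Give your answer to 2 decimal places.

|P∩Q|: x∈[3,10], y∈[2,7] → 7·5 = 35.

35.00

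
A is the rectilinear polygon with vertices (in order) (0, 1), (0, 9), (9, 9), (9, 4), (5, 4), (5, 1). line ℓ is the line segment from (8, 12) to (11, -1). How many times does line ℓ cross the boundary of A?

The segment meets the boundary at (9,7.667), (8.692,9).

2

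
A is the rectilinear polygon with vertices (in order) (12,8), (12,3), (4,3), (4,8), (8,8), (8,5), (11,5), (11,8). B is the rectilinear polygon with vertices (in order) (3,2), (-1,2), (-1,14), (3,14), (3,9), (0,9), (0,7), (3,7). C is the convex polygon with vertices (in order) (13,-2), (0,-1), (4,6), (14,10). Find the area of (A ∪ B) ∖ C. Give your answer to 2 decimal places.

|A ∪ B| = 73.
|(A ∪ B) ∩ C| = 27.6464.
|(A ∪ B) ∖ C| = 73 − 27.6464 = 45.35.

45.35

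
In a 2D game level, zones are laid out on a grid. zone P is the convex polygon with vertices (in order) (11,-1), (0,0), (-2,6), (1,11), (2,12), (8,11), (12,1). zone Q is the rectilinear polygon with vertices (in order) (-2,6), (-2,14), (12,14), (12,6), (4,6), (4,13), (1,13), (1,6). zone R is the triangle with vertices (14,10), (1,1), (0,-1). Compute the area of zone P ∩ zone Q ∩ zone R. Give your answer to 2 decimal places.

0.50

The intersection is the polygon with vertices (9.739,6.652), (8.909,6), (8.222,6), (9.614,6.964).
By the shoelace formula its area is 0.50.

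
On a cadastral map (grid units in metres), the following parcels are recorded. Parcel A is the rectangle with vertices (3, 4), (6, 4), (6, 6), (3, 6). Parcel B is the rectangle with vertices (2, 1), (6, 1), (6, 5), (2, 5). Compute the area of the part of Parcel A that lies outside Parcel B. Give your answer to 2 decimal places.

|Parcel A∩Parcel B|: x∈[3,6], y∈[4,5] → 3·1 = 3.
|Parcel A| = 6.
|Parcel A ∖ Parcel B| = |Parcel A| − |Parcel A∩Parcel B| = 6 − 3 = 3.00.

3.00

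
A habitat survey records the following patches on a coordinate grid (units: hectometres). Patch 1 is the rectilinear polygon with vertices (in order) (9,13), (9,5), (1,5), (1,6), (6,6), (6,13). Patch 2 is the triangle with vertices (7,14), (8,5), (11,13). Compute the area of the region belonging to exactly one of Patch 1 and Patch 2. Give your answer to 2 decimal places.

|Patch 1| = 29, |Patch 2| = 17.5, |Patch 1∩Patch 2| = 10.2222.
|Patch 1 △ Patch 2| = |Patch 1| + |Patch 2| − 2·|Patch 1∩Patch 2| = 29 + 17.5 − 20.4444 = 26.06.

26.06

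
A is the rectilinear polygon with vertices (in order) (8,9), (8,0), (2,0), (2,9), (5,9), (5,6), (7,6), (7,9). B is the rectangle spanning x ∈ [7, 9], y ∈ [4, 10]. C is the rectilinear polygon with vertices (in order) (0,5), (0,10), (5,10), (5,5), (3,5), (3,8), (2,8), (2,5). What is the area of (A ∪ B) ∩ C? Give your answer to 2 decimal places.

|A ∪ B| = 55.
|(A ∪ B) ∩ C| = 9.00.

9.00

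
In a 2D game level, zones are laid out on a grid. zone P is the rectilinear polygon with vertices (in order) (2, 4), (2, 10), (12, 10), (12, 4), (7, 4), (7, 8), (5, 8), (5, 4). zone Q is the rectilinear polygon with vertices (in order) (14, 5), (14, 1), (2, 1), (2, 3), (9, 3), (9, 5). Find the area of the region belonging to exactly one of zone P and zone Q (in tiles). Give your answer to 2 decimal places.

|zone P| = 52, |zone Q| = 34, |zone P∩zone Q| = 3.
|zone P △ zone Q| = |zone P| + |zone Q| − 2·|zone P∩zone Q| = 52 + 34 − 6 = 80.00.

80.00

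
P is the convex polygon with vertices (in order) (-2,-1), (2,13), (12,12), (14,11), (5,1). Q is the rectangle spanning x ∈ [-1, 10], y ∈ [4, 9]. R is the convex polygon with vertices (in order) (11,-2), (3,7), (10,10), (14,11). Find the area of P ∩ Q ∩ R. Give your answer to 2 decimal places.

23.39

The intersection is the polygon with vertices (10,9), (10,6.556), (7.7,4), (5.667,4), (3,7), (7.667,9).
By the shoelace formula its area is 23.39.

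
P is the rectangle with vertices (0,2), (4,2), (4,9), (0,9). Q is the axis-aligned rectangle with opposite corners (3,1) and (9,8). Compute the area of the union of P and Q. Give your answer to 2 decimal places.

64.00

By inclusion–exclusion:
Individual areas: |P| = 28, |Q| = 42.
|P∩Q|: x∈[3,4], y∈[2,8] → 1·6 = 6.
|P ∪ Q| = 70 − 6 = 64.00.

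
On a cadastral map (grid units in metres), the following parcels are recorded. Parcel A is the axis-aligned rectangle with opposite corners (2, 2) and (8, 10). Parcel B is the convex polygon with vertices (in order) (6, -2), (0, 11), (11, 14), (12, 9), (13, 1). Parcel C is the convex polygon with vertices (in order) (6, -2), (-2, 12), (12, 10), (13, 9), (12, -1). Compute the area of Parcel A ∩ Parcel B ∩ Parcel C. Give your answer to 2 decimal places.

42.97

The intersection is the polygon with vertices (8,10), (8,2), (4.154,2), (2,6.667), (2,10).
By the shoelace formula its area is 42.97.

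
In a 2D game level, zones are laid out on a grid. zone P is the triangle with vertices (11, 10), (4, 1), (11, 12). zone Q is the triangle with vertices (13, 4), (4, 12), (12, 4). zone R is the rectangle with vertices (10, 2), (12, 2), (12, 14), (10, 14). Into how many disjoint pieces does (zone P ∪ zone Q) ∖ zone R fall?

(zone P ∪ zone Q) ∖ zone R splits into 2 disjoint pieces (area 6.853, area 0.4444).

2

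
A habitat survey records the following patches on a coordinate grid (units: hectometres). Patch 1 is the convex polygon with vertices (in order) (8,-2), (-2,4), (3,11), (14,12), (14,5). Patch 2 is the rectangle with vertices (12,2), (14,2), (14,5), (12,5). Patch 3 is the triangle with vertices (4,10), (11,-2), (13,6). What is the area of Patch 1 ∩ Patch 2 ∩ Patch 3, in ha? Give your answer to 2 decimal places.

The intersection is the polygon with vertices (12,5), (12.75,5), (12.235,2.941), (12,2.667).
By the shoelace formula its area is 1.05.

1.05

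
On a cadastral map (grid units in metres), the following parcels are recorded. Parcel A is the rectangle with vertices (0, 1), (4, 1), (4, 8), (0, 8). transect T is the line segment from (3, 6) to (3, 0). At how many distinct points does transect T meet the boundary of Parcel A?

1

The segment meets the boundary at (3,1).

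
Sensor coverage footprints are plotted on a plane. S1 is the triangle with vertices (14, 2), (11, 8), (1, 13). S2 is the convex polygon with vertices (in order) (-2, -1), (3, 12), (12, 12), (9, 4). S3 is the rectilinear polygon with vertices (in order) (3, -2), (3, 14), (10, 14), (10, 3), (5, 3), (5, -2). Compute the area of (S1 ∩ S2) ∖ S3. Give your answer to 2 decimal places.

0.60

|S1 ∩ S2| = 13.6932.
|(S1 ∩ S2) ∩ S3| = 13.093.
|(S1 ∩ S2) ∖ S3| = 13.6932 − 13.093 = 0.60.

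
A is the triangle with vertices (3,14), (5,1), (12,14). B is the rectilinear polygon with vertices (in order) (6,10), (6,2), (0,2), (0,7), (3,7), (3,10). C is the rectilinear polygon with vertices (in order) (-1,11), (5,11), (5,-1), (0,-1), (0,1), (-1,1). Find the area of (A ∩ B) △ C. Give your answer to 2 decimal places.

|A ∩ B| = 13.956.
|(A ∩ B) ∩ C| = 6.1538.
|(A ∩ B) △ C| = 13.956 + 70 − 12.3077 = 71.65.

71.65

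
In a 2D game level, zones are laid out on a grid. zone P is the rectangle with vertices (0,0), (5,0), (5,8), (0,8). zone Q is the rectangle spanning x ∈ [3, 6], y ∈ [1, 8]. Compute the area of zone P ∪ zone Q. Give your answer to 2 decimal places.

47.00

By inclusion–exclusion:
Individual areas: |zone P| = 40, |zone Q| = 21.
|zone P∩zone Q|: x∈[3,5], y∈[1,8] → 2·7 = 14.
|zone P ∪ zone Q| = 61 − 14 = 47.00.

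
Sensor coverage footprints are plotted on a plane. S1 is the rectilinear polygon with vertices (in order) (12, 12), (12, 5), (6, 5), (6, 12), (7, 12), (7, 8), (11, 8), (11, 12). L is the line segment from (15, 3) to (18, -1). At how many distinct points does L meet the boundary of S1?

The segment lies entirely outside S1 and never meets its boundary.

0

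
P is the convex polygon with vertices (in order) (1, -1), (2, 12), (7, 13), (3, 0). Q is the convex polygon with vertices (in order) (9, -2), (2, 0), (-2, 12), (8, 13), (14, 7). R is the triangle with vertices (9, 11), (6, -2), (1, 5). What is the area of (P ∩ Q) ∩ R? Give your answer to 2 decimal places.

The region (P ∩ Q) ∩ R is the polygon with vertices (3.473,1.538), (1.417,4.417), (1.49,5.367), (5.6,8.45).
By the shoelace formula its area is 12.01.

12.01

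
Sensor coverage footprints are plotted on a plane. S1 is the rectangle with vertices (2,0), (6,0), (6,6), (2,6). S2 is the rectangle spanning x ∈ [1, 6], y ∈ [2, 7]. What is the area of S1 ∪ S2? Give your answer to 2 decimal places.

33.00

By inclusion–exclusion:
Individual areas: |S1| = 24, |S2| = 25.
|S1∩S2|: x∈[2,6], y∈[2,6] → 4·4 = 16.
|S1 ∪ S2| = 49 − 16 = 33.00.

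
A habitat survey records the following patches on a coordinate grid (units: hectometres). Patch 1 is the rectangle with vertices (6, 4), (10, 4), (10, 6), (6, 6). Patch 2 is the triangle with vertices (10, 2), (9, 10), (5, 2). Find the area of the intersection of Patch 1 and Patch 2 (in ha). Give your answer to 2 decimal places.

6.25

The intersection is the polygon with vertices (9.5,6), (9.75,4), (6,4), (7,6).
By the shoelace formula its area is 6.25.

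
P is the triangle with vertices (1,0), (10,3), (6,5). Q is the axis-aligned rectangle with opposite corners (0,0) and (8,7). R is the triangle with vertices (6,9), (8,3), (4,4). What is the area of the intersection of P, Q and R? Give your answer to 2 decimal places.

The intersection is the polygon with vertices (6,5), (7.6,4.2), (8,3), (4.8,3.8).
By the shoelace formula its area is 3.20.

3.20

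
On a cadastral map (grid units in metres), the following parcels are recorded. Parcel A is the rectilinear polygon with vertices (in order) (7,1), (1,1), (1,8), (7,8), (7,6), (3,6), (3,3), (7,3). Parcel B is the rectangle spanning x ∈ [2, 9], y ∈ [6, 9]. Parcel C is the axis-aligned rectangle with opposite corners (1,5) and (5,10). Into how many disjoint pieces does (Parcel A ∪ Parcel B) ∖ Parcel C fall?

2

(Parcel A ∪ Parcel B) ∖ Parcel C splits into 2 disjoint pieces (area 16, area 12).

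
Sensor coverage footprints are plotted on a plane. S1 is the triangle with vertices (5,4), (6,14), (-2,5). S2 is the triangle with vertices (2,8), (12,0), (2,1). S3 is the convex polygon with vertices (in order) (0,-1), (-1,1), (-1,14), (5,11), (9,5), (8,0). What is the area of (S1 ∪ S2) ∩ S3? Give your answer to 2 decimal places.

53.87

|S1 ∪ S2| = 62.6243.
|(S1 ∪ S2) ∩ S3| = 53.87.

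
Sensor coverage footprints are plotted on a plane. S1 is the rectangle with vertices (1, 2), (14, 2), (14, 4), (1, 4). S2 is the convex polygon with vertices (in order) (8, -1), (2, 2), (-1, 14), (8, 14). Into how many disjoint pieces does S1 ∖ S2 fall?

2

S1 ∖ S2 splits into 2 disjoint pieces (area 12, area 1.5).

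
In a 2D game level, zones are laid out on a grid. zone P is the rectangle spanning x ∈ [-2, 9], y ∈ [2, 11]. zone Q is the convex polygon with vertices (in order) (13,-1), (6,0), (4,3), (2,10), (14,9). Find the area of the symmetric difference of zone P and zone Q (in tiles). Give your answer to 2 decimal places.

107.25

|zone P| = 99, |zone Q| = 97.5, |zone P∩zone Q| = 44.625.
|zone P △ zone Q| = |zone P| + |zone Q| − 2·|zone P∩zone Q| = 99 + 97.5 − 89.25 = 107.25.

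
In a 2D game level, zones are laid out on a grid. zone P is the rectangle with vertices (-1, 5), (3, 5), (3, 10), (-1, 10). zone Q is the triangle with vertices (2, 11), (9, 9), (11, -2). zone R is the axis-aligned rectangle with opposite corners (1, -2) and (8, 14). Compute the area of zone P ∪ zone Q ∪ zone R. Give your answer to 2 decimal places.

By inclusion–exclusion:
Individual areas: |zone P| = 20, |zone Q| = 36.5, |zone R| = 112.
|zone P∩zone Q| = 0.0684.
|zone P∩zone R|: x∈[1,3], y∈[5,10] → 2·5 = 10.
|zone Q∩zone R| = 20.8571.
|zone P∩zone Q∩zone R| = 0.0684.
|zone P ∪ zone Q ∪ zone R| = 168.5 − 30.9255 + 0.0684 = 137.64.

137.64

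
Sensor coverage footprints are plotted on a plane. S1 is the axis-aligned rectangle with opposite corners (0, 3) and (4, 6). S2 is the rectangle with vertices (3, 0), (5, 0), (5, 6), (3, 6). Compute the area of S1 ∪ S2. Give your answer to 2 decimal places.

By inclusion–exclusion:
Individual areas: |S1| = 12, |S2| = 12.
|S1∩S2|: x∈[3,4], y∈[3,6] → 1·3 = 3.
|S1 ∪ S2| = 24 − 3 = 21.00.

21.00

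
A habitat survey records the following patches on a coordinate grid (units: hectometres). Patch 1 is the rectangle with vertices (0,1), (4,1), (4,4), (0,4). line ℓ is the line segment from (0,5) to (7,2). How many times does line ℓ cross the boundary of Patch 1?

The segment meets the boundary at (4,3.286), (2.333,4).

2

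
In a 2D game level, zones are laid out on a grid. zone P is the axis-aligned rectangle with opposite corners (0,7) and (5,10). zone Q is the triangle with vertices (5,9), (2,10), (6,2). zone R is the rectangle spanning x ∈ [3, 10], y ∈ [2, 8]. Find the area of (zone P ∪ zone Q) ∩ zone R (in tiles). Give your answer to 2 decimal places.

The region (zone P ∪ zone Q) ∩ zone R is the polygon with vertices (6,2), (3.5,7), (3,7), (3,8), (5.143,8).
By the shoelace formula its area is 6.68.

6.68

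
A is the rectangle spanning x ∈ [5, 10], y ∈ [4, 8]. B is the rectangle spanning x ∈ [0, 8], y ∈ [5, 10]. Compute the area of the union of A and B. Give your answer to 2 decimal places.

51.00

By inclusion–exclusion:
Individual areas: |A| = 20, |B| = 40.
|A∩B|: x∈[5,8], y∈[5,8] → 3·3 = 9.
|A ∪ B| = 60 − 9 = 51.00.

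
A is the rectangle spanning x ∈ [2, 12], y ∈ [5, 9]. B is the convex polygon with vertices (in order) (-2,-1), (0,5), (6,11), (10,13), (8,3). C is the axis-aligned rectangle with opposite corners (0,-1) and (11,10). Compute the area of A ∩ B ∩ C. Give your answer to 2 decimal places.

The intersection is the polygon with vertices (8.4,5), (2,5), (2,7), (4,9), (9.2,9).
By the shoelace formula its area is 25.20.

25.20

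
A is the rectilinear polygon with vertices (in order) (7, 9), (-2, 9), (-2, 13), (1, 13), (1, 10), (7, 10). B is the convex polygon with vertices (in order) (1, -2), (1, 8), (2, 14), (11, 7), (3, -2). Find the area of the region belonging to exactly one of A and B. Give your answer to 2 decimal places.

96.00

|A| = 18, |B| = 89.5, |A∩B| = 5.75.
|A △ B| = |A| + |B| − 2·|A∩B| = 18 + 89.5 − 11.5 = 96.00.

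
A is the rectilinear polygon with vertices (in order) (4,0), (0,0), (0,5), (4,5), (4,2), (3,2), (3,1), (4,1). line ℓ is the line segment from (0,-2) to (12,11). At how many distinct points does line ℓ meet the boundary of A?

The segment meets the boundary at (3.692,2), (4,2.333), (3,1.25), (1.846,0).

4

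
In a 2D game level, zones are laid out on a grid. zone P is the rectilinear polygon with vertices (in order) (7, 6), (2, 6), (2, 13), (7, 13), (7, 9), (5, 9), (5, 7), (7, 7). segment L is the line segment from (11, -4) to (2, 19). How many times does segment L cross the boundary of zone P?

The segment meets the boundary at (4.348,13), (5.913,9), (7,6.222), (6.696,7).

4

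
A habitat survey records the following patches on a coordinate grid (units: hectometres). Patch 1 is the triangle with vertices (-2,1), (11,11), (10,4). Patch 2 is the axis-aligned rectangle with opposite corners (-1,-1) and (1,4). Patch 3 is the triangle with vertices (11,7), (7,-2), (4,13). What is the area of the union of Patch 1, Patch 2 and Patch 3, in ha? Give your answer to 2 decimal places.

70.64

By inclusion–exclusion:
Individual areas: |Patch 1| = 40.5, |Patch 2| = 10, |Patch 3| = 43.5.
|Patch 1∩Patch 2| = 2.0769.
|Patch 1∩Patch 3| = 21.2794.
|Patch 2∩Patch 3| = 0.
|Patch 1∩Patch 2∩Patch 3| = 0.
|Patch 1 ∪ Patch 2 ∪ Patch 3| = 94 − 23.3564 + 0 = 70.64.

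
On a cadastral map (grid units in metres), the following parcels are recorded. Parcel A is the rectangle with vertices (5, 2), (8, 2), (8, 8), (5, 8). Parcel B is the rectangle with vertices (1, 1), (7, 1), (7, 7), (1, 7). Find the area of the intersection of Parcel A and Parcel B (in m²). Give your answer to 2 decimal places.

10.00

|Parcel A∩Parcel B|: x∈[5,7], y∈[2,7] → 2·5 = 10.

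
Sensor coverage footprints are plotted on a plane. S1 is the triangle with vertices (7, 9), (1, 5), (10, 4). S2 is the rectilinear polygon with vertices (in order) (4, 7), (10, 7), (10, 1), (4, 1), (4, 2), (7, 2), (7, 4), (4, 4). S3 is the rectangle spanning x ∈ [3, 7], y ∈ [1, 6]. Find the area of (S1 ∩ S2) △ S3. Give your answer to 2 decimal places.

24.30

|S1 ∩ S2| = 13.3.
|(S1 ∩ S2) ∩ S3| = 4.5.
|(S1 ∩ S2) △ S3| = 13.3 + 20 − 9 = 24.30.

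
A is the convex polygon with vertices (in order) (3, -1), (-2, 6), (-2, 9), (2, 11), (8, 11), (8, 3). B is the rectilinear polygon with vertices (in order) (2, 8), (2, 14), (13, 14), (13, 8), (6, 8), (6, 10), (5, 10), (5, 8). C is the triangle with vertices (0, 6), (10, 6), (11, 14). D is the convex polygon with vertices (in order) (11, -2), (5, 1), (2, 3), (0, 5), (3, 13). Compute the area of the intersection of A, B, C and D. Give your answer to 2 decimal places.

The intersection is the polygon with vertices (2.75,8), (4.851,9.528), (5,9.25), (5,8).
By the shoelace formula its area is 1.81.

1.81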